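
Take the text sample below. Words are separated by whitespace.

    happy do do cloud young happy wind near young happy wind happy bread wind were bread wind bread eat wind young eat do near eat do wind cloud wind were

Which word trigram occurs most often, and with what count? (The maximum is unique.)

"young happy wind", 2 times

Trigram frequencies (highest first):
  young happy wind: 2
  happy do do: 1
  do do cloud: 1
  do cloud young: 1
  cloud young happy: 1
  happy wind near: 1
  … (21 more, each ≤ 1)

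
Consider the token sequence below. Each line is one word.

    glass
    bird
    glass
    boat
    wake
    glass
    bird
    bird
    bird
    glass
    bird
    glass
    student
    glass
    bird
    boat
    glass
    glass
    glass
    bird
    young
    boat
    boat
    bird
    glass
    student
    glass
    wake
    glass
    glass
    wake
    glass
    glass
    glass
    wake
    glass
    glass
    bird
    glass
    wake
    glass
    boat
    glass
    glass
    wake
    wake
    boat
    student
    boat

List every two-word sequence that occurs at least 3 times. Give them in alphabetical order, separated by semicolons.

Bigram counts meeting the condition (at least 3 times):
  bird glass: 5
  glass bird: 6
  glass glass: 7
  glass wake: 5
  wake glass: 5

bird glass; glass bird; glass glass; glass wake; wake glass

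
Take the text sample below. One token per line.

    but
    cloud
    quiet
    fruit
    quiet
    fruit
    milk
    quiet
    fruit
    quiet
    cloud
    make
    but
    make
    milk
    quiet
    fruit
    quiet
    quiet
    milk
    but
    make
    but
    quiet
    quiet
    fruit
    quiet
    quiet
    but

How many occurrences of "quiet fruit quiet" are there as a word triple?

Scanning the 27 overlapping trigram windows for "quiet fruit quiet":
  position 3–5: quiet fruit quiet
  position 8–10: quiet fruit quiet
  position 16–18: quiet fruit quiet
  position 25–27: quiet fruit quiet

4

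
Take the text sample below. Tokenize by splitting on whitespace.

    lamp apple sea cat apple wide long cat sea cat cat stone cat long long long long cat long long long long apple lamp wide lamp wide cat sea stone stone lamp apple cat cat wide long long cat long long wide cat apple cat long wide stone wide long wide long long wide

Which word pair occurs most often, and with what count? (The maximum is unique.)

Bigram frequencies (highest first):
  long long: 9
  wide long: 4
  cat long: 4
  long wide: 4
  long cat: 3
  lamp apple: 2
  … (20 more, each ≤ 2)

"long long", 9 times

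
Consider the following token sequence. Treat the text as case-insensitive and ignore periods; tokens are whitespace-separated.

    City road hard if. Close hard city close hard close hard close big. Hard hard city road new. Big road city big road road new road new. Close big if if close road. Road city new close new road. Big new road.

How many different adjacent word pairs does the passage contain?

42 tokens → 41 bigram windows in total.
Repeated bigrams (each contributes count−1 duplicates):
  close hard: 3
  new road: 3
  road new: 3
  big road: 2
  city road: 2
  close big: 2
  hard city: 2
  hard close: 2
  … (4 more repeated)
15 duplicate windows → 41 − 15 = 26 distinct.

26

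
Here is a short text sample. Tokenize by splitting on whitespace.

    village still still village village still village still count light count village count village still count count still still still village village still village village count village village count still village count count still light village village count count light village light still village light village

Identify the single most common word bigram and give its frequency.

"still village", 6 times

Bigram frequencies (highest first):
  still village: 6
  village still: 5
  village village: 5
  village count: 5
  still still: 3
  count village: 3
  … (9 more, each ≤ 3)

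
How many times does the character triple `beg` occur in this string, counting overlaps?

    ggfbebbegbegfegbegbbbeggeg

Sliding a length-3 window over the 26 characters (24 positions):
  position 7–9: beg
  position 10–12: beg
  position 16–18: beg
  position 21–23: beg

4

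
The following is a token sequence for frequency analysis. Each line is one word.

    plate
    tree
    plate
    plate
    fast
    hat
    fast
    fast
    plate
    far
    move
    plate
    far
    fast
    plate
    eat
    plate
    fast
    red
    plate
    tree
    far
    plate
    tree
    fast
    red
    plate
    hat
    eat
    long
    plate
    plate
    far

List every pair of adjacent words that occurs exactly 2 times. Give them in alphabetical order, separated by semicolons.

fast plate; fast red; plate fast; plate plate; red plate

Bigram counts meeting the condition (exactly 2 times):
  fast plate: 2
  fast red: 2
  plate fast: 2
  plate plate: 2
  red plate: 2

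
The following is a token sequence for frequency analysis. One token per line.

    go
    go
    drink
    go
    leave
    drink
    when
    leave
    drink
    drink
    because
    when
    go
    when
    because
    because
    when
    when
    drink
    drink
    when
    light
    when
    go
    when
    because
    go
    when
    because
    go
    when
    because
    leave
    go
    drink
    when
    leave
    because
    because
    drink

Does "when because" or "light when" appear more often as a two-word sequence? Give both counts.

"when because": 4 occurrences
"light when": 1 occurrence

"when because" (4 vs 1)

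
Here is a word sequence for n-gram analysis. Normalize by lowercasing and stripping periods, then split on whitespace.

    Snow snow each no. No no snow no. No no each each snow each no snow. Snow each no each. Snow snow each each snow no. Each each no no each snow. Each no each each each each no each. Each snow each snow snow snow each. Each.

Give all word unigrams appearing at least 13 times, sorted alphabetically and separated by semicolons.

Unigram counts meeting the condition (at least 13 times):
  each: 21
  no: 13
  snow: 14

each; no; snow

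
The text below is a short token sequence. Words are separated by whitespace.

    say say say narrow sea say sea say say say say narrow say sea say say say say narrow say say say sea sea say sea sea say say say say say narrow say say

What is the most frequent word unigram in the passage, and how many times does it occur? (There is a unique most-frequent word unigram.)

Unigram frequencies (highest first):
  say: 24
  sea: 7
  narrow: 4

"say", 24 times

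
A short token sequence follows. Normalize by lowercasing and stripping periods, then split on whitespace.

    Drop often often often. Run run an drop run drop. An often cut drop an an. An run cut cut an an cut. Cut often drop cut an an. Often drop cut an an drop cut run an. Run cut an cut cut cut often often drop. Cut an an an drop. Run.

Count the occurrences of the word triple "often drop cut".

Scanning the 51 overlapping trigram windows for "often drop cut":
  position 25–27: often drop cut
  position 30–32: often drop cut
  position 46–48: often drop cut

3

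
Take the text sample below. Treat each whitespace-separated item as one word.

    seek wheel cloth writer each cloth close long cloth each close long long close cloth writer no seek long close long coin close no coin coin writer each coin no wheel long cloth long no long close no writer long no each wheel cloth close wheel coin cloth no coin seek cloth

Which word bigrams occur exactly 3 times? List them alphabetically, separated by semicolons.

Bigram counts meeting the condition (exactly 3 times):
  close long: 3
  long close: 3

close long; long close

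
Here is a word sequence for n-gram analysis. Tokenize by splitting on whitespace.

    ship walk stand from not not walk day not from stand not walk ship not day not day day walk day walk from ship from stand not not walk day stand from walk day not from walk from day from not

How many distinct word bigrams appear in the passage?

41 tokens → 40 bigram windows in total.
Repeated bigrams (each contributes count−1 duplicates):
  walk day: 4
  day not: 3
  not walk: 3
  day walk: 2
  from not: 2
  from stand: 2
  from walk: 2
  not day: 2
  … (5 more repeated)
17 duplicate windows → 40 − 17 = 23 distinct.

23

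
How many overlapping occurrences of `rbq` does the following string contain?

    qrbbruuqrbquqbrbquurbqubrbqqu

Sliding a length-3 window over the 29 characters (27 positions):
  position 9–11: rbq
  position 15–17: rbq
  position 20–22: rbq
  position 25–27: rbq

4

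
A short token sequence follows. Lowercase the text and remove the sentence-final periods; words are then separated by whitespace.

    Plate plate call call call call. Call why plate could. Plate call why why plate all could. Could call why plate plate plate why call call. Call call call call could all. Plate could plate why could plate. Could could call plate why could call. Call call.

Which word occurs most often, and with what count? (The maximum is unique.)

"call", 17 times

Unigram frequencies (highest first):
  call: 17
  plate: 12
  could: 9
  why: 7
  all: 2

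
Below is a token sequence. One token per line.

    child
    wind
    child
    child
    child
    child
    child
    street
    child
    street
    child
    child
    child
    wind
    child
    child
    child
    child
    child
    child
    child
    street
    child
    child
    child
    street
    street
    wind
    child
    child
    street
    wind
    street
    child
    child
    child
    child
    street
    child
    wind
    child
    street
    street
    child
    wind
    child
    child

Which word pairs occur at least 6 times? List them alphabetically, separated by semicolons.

Bigram counts meeting the condition (at least 6 times):
  child child: 19
  child street: 7
  street child: 6

child child; child street; street child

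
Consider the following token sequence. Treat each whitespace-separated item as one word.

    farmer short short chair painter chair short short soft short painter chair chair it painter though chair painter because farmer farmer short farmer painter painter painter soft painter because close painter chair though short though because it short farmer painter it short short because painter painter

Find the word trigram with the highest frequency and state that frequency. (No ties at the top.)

"short farmer painter", 2 times

Trigram frequencies (highest first):
  short farmer painter: 2
  farmer short short: 1
  short short chair: 1
  short chair painter: 1
  chair painter chair: 1
  painter chair short: 1
  … (37 more, each ≤ 1)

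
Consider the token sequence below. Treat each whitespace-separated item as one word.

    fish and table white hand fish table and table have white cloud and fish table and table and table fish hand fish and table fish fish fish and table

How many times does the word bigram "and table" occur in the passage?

Scanning the 28 overlapping bigram windows for "and table":
  position 2–3: and table
  position 8–9: and table
  position 16–17: and table
  position 18–19: and table
  position 23–24: and table
  position 28–29: and table

6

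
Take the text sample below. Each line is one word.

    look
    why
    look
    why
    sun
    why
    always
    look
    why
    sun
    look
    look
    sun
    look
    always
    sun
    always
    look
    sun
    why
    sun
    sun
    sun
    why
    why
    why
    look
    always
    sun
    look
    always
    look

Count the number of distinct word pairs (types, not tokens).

14

32 tokens → 31 bigram windows in total.
Repeated bigrams (each contributes count−1 duplicates):
  always look: 3
  look always: 3
  look why: 3
  sun look: 3
  sun why: 3
  why sun: 3
  always sun: 2
  look sun: 2
  … (3 more repeated)
17 duplicate windows → 31 − 17 = 14 distinct.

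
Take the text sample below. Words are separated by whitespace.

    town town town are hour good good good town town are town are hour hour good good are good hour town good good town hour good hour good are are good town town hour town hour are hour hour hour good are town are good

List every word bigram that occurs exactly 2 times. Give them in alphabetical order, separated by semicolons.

Bigram counts meeting the condition (exactly 2 times):
  are town: 2
  good hour: 2
  hour town: 2

are town; good hour; hour town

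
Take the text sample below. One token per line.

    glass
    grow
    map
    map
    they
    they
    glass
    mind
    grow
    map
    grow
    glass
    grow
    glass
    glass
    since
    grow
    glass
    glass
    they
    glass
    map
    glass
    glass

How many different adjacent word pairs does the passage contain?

16

24 tokens → 23 bigram windows in total.
Repeated bigrams (each contributes count−1 duplicates):
  glass glass: 3
  grow glass: 3
  glass grow: 2
  grow map: 2
  they glass: 2
7 duplicate windows → 23 − 7 = 16 distinct.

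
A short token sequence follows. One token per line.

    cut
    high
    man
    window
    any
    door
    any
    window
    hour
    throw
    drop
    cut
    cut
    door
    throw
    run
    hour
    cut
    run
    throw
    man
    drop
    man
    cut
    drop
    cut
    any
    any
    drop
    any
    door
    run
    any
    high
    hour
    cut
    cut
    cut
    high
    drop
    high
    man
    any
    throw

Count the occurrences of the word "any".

7

Scanning the 44 tokens for "any":
  position 5: any
  position 7: any
  position 27: any
  position 28: any
  position 30: any
  position 33: any
  position 43: any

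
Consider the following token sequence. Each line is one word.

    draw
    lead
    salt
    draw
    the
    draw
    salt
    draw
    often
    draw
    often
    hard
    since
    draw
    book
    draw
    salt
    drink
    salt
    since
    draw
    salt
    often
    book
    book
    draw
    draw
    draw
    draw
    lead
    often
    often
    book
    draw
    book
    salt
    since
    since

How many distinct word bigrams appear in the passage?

24

38 tokens → 37 bigram windows in total.
Repeated bigrams (each contributes count−1 duplicates):
  book draw: 3
  draw draw: 3
  draw salt: 3
  draw book: 2
  draw lead: 2
  draw often: 2
  often book: 2
  salt draw: 2
  … (2 more repeated)
13 duplicate windows → 37 − 13 = 24 distinct.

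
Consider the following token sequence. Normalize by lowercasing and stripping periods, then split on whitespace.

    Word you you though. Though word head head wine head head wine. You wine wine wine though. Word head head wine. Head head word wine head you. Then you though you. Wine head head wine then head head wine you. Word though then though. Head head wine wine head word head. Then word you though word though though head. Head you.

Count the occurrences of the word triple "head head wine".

Scanning the 59 overlapping trigram windows for "head head wine":
  position 7–9: head head wine
  position 10–12: head head wine
  position 19–21: head head wine
  position 33–35: head head wine
  position 37–39: head head wine
  position 45–47: head head wine

6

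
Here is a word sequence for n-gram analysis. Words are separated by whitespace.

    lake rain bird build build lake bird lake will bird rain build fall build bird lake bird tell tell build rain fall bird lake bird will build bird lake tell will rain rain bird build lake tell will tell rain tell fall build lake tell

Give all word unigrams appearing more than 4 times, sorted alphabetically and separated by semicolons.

bird; build; lake; rain; tell

Unigram counts meeting the condition (more than 4 times):
  bird: 9
  build: 8
  lake: 8
  rain: 6
  tell: 7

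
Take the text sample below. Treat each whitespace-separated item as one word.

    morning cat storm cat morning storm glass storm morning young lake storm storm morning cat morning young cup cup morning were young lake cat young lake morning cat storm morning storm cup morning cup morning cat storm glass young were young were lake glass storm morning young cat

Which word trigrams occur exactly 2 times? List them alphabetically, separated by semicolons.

Trigram counts meeting the condition (exactly 2 times):
  glass storm morning: 2
  storm morning young: 2

glass storm morning; storm morning young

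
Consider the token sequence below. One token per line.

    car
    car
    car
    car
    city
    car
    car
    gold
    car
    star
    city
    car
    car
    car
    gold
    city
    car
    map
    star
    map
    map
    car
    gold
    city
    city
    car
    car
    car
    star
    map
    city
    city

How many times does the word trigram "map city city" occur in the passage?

1

Scanning the 30 overlapping trigram windows for "map city city":
  position 30–32: map city city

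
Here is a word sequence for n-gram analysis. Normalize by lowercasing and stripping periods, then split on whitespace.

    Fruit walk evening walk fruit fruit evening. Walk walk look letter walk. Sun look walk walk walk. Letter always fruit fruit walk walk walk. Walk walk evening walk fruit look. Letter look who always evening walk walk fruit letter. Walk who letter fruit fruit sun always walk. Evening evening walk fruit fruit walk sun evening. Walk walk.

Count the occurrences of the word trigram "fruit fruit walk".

Scanning the 55 overlapping trigram windows for "fruit fruit walk":
  position 20–22: fruit fruit walk
  position 51–53: fruit fruit walk

2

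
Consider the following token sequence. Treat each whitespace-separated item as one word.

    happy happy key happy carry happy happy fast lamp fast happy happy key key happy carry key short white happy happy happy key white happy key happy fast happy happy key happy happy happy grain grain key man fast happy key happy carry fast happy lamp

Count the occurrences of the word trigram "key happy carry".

3

Scanning the 44 overlapping trigram windows for "key happy carry":
  position 3–5: key happy carry
  position 14–16: key happy carry
  position 41–43: key happy carry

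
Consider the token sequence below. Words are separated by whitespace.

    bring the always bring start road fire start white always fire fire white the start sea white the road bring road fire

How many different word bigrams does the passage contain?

19

22 tokens → 21 bigram windows in total.
Repeated bigrams (each contributes count−1 duplicates):
  road fire: 2
  white the: 2
2 duplicate windows → 21 − 2 = 19 distinct.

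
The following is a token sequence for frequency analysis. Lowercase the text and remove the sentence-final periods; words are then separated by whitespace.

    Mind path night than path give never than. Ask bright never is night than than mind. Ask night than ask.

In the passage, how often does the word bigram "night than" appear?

3

Scanning the 19 overlapping bigram windows for "night than":
  position 3–4: night than
  position 13–14: night than
  position 18–19: night than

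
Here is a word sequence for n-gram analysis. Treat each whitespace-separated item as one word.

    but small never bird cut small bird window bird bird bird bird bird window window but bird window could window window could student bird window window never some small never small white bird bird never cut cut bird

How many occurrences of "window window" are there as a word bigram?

Scanning the 37 overlapping bigram windows for "window window":
  position 14–15: window window
  position 20–21: window window
  position 25–26: window window

3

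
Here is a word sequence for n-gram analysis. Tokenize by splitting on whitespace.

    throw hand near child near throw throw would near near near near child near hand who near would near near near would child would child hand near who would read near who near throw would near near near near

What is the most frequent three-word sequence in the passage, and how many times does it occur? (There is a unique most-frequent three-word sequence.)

Trigram frequencies (highest first):
  near near near: 5
  would near near: 3
  near child near: 2
  throw would near: 2
  throw hand near: 1
  hand near child: 1
  … (23 more, each ≤ 1)

"near near near", 5 times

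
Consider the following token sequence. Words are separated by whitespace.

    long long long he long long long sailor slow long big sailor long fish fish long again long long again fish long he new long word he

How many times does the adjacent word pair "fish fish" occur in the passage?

1

Scanning the 26 overlapping bigram windows for "fish fish":
  position 14–15: fish fish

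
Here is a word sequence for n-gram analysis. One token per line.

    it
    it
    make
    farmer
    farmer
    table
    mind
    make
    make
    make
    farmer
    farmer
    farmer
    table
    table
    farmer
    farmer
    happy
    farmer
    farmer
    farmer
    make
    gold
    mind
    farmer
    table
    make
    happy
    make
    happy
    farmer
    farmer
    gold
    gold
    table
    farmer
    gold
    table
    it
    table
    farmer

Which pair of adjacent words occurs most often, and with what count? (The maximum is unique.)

Bigram frequencies (highest first):
  farmer farmer: 7
  farmer table: 3
  table farmer: 3
  make farmer: 2
  make make: 2
  happy farmer: 2
  … (18 more, each ≤ 2)

"farmer farmer", 7 times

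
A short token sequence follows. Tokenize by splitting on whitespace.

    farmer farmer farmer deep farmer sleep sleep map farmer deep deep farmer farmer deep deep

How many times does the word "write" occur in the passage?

0

Scanning the 15 tokens for "write":
  (none found)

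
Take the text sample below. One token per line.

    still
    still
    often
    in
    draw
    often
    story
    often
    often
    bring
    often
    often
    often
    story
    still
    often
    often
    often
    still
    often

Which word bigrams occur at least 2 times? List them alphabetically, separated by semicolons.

often often; often story; still often

Bigram counts meeting the condition (at least 2 times):
  often often: 5
  often story: 2
  still often: 3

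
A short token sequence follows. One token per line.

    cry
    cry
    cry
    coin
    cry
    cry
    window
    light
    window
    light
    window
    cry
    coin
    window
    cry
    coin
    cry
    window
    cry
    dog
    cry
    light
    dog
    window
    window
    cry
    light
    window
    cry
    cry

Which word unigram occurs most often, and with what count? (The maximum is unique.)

"cry", 13 times

Unigram frequencies (highest first):
  cry: 13
  window: 8
  light: 4
  coin: 3
  dog: 2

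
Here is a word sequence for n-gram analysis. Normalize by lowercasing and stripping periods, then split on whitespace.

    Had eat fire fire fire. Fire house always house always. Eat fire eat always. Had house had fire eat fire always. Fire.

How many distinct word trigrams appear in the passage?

19

22 tokens → 20 trigram windows in total.
Repeated trigrams (each contributes count−1 duplicates):
  fire fire fire: 2
1 duplicate windows → 20 − 1 = 19 distinct.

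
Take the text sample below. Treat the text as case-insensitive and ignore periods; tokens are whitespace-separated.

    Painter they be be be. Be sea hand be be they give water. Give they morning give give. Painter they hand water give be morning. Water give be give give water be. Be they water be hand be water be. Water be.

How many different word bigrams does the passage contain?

42 tokens → 41 bigram windows in total.
Repeated bigrams (each contributes count−1 duplicates):
  be be: 5
  water be: 4
  water give: 3
  be they: 2
  be water: 2
  give be: 2
  give give: 2
  give water: 2
  … (2 more repeated)
16 duplicate windows → 41 − 16 = 25 distinct.

25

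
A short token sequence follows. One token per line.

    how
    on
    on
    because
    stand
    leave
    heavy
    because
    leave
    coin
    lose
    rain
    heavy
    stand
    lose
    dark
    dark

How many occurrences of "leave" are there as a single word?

Scanning the 17 tokens for "leave":
  position 6: leave
  position 9: leave

2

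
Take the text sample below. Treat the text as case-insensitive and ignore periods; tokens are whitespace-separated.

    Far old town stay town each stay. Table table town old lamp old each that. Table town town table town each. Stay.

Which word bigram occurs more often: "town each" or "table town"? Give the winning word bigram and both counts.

"table town" (3 vs 2)

"town each": 2 occurrences
"table town": 3 occurrences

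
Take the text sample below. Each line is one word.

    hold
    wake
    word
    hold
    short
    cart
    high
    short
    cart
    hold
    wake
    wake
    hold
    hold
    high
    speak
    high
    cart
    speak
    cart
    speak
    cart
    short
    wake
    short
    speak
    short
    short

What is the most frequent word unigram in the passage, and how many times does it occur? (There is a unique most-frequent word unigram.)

Unigram frequencies (highest first):
  short: 6
  hold: 5
  cart: 5
  wake: 4
  speak: 4
  high: 3
  … (1 more, each ≤ 1)

"short", 6 times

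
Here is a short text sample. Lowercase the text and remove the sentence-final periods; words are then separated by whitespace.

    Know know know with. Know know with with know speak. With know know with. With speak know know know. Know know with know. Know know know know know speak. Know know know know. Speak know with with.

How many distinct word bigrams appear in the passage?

8

37 tokens → 36 bigram windows in total.
Repeated bigrams (each contributes count−1 duplicates):
  know know: 16
  know with: 5
  with know: 4
  know speak: 3
  speak know: 3
  with with: 3
28 duplicate windows → 36 − 28 = 8 distinct.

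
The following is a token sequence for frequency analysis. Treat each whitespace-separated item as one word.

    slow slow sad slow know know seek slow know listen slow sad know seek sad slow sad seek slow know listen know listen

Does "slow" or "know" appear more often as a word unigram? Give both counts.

"slow": 7 occurrences
"know": 6 occurrences

"slow" (7 vs 6)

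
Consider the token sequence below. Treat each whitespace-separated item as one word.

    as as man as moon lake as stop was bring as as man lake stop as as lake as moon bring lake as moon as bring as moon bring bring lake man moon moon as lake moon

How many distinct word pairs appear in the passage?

37 tokens → 36 bigram windows in total.
Repeated bigrams (each contributes count−1 duplicates):
  as moon: 4
  as as: 3
  lake as: 3
  as lake: 2
  as man: 2
  bring as: 2
  bring lake: 2
  moon as: 2
  … (1 more repeated)
13 duplicate windows → 36 − 13 = 23 distinct.

23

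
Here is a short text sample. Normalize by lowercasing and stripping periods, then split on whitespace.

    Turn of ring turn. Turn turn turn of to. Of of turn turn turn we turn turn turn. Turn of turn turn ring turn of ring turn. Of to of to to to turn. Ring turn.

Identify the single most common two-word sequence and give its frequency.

"turn turn", 9 times

Bigram frequencies (highest first):
  turn turn: 9
  turn of: 5
  ring turn: 4
  of to: 3
  of ring: 2
  to of: 2
  … (7 more, each ≤ 2)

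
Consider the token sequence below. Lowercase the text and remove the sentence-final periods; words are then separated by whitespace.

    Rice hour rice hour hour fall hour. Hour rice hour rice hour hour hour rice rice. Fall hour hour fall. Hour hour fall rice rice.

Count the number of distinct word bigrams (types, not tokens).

8

25 tokens → 24 bigram windows in total.
Repeated bigrams (each contributes count−1 duplicates):
  hour hour: 6
  hour rice: 4
  rice hour: 4
  fall hour: 3
  hour fall: 3
  rice rice: 2
16 duplicate windows → 24 − 16 = 8 distinct.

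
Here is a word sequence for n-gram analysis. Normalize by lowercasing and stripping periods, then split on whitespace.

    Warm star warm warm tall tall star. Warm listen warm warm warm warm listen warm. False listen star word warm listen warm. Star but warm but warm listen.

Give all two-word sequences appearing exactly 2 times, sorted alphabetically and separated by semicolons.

but warm; star warm; warm star

Bigram counts meeting the condition (exactly 2 times):
  but warm: 2
  star warm: 2
  warm star: 2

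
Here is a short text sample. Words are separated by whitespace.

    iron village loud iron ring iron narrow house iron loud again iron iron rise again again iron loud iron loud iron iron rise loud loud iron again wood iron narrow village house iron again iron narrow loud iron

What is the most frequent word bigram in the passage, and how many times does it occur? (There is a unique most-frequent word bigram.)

Bigram frequencies (highest first):
  loud iron: 5
  iron narrow: 3
  iron loud: 3
  again iron: 3
  house iron: 2
  iron iron: 2
  … (17 more, each ≤ 2)

"loud iron", 5 times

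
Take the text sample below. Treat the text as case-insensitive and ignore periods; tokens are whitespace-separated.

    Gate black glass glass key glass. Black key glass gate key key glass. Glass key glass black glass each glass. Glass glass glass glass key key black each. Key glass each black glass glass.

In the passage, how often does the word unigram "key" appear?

8

Scanning the 34 tokens for "key":
  position 5: key
  position 8: key
  position 11: key
  position 12: key
  position 15: key
  position 25: key
  position 26: key
  position 29: key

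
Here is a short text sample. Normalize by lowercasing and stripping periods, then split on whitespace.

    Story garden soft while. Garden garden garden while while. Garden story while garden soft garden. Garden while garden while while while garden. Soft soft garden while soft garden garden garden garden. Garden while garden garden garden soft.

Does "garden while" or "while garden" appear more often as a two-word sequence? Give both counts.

"while garden" (6 vs 5)

"garden while": 5 occurrences
"while garden": 6 occurrences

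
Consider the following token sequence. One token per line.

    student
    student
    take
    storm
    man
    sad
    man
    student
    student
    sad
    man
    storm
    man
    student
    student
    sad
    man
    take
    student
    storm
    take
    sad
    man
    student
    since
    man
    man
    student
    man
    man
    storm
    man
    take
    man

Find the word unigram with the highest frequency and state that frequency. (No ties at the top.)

Unigram frequencies (highest first):
  man: 12
  student: 9
  take: 4
  storm: 4
  sad: 4
  since: 1

"man", 12 times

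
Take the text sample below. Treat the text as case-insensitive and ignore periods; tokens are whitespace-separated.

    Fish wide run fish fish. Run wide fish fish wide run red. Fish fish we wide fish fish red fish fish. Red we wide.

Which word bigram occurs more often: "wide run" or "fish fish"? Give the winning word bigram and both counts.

"fish fish" (5 vs 2)

"wide run": 2 occurrences
"fish fish": 5 occurrences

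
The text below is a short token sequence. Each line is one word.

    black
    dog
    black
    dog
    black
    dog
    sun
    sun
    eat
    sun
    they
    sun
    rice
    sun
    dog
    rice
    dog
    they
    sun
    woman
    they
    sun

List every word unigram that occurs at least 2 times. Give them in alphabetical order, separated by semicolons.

Unigram counts meeting the condition (at least 2 times):
  black: 3
  dog: 5
  rice: 2
  sun: 7
  they: 3

black; dog; rice; sun; they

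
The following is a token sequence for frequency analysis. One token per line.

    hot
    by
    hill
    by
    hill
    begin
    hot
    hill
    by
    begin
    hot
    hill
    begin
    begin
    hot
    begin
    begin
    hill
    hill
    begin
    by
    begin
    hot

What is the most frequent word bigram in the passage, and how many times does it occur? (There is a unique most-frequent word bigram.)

Bigram frequencies (highest first):
  begin hot: 4
  hill begin: 3
  by hill: 2
  hill by: 2
  hot hill: 2
  by begin: 2
  … (6 more, each ≤ 2)

"begin hot", 4 times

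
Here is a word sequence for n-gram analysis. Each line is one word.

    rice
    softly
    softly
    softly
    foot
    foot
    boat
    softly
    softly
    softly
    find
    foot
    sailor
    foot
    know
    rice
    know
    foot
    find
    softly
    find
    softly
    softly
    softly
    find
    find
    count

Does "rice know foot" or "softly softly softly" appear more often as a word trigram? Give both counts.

"rice know foot": 1 occurrence
"softly softly softly": 3 occurrences

"softly softly softly" (3 vs 1)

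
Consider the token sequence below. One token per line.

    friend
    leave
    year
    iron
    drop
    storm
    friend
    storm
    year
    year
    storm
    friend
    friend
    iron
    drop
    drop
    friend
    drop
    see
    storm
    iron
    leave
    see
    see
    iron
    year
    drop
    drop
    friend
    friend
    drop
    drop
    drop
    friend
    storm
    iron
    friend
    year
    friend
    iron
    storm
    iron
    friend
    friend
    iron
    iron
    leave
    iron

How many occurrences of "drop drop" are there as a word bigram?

4

Scanning the 47 overlapping bigram windows for "drop drop":
  position 15–16: drop drop
  position 27–28: drop drop
  position 31–32: drop drop
  position 32–33: drop drop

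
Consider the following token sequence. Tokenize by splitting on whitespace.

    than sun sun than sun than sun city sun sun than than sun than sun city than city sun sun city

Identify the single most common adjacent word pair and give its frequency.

Bigram frequencies (highest first):
  than sun: 5
  sun than: 4
  sun sun: 3
  sun city: 3
  city sun: 2
  than than: 1
  … (2 more, each ≤ 1)

"than sun", 5 times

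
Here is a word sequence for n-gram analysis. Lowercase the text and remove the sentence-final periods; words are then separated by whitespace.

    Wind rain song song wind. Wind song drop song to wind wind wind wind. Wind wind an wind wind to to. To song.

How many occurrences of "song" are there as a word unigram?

5

Scanning the 23 tokens for "song":
  position 3: song
  position 4: song
  position 7: song
  position 9: song
  position 23: song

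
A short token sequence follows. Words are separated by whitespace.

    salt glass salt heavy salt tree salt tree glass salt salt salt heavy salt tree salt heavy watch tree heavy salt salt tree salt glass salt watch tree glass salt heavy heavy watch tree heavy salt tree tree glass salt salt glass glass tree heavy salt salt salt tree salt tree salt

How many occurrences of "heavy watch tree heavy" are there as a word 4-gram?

Scanning the 49 overlapping 4-gram windows for "heavy watch tree heavy":
  position 17–20: heavy watch tree heavy
  position 32–35: heavy watch tree heavy

2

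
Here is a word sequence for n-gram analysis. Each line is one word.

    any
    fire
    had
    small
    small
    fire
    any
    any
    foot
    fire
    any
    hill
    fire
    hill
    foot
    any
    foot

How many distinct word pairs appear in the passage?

14

17 tokens → 16 bigram windows in total.
Repeated bigrams (each contributes count−1 duplicates):
  any foot: 2
  fire any: 2
2 duplicate windows → 16 − 2 = 14 distinct.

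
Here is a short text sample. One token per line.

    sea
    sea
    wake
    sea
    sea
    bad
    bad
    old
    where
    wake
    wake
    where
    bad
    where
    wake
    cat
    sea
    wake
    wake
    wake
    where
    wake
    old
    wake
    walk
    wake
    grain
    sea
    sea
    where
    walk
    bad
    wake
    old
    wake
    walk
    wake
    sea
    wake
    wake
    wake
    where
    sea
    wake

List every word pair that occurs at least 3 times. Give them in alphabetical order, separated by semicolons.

sea sea; sea wake; wake wake; wake where; where wake

Bigram counts meeting the condition (at least 3 times):
  sea sea: 3
  sea wake: 4
  wake wake: 5
  wake where: 3
  where wake: 3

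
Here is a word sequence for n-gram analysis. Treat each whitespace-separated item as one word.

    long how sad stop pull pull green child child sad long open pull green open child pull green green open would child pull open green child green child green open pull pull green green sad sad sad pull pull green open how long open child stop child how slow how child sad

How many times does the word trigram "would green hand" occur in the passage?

0

Scanning the 50 overlapping trigram windows for "would green hand":
  (none found)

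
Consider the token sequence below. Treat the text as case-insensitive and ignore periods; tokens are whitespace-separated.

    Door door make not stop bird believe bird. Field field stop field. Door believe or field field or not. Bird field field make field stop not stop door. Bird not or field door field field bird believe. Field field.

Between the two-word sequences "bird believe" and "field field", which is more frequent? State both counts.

"field field" (5 vs 2)

"bird believe": 2 occurrences
"field field": 5 occurrences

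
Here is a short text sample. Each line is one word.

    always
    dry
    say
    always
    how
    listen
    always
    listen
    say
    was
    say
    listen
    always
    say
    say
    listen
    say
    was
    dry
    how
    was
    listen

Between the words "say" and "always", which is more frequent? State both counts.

"say": 6 occurrences
"always": 4 occurrences

"say" (6 vs 4)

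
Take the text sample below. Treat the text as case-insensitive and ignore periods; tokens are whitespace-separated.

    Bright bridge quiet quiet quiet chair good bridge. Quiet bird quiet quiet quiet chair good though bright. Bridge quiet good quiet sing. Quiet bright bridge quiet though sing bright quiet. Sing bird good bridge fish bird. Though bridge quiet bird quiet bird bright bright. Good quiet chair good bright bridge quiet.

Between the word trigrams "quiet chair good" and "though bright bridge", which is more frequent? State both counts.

"quiet chair good": 3 occurrences
"though bright bridge": 1 occurrence

"quiet chair good" (3 vs 1)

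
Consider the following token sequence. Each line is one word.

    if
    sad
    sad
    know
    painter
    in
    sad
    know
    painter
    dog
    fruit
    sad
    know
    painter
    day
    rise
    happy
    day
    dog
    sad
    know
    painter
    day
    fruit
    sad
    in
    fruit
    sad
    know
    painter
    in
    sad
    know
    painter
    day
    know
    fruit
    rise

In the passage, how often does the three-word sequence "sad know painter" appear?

Scanning the 36 overlapping trigram windows for "sad know painter":
  position 3–5: sad know painter
  position 7–9: sad know painter
  position 12–14: sad know painter
  position 20–22: sad know painter
  position 28–30: sad know painter
  position 32–34: sad know painter

6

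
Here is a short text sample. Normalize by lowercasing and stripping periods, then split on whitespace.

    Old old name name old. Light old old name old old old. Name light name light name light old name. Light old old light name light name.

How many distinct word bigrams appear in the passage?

8

27 tokens → 26 bigram windows in total.
Repeated bigrams (each contributes count−1 duplicates):
  name light: 5
  old old: 5
  light name: 4
  old name: 4
  light old: 3
  name old: 2
  old light: 2
18 duplicate windows → 26 − 18 = 8 distinct.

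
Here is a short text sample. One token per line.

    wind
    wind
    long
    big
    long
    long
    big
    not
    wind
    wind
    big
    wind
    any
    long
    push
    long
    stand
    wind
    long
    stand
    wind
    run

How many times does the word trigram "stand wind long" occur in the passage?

1

Scanning the 20 overlapping trigram windows for "stand wind long":
  position 17–19: stand wind long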